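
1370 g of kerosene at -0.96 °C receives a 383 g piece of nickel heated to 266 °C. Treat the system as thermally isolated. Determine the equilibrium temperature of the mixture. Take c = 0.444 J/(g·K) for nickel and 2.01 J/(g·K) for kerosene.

T_f ≈ 14.6 °C

With ΣQ=0 the equilibrium temperature is the m·c-weighted mean:
T_f = (170.05×266 + 2753.7×(-0.96)) / (170.05 + 2753.7)
    = 42590 / 2923.8 ≈ 14.57 °C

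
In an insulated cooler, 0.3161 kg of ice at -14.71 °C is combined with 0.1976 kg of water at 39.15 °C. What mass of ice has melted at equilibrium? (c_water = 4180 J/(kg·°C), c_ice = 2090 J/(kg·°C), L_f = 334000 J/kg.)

Heat available from the water dropping to 0 °C: 0.1976×4180×39.15 = 32337 J.
Of that, 0.3161×2090×14.71 = 9718.1 J goes to bring the ice to 0 °C, leaving 22619 J.
Fully melting the ice requires m_ice L_f = 0.3161×334000 = 105577 J.
That's not enough to melt it all — equilibrium is at 0 °C with ice remaining.
Mass melted = 22619/334000 ≈ 0.06772 kg.

m_melted ≈ 0.0677 kg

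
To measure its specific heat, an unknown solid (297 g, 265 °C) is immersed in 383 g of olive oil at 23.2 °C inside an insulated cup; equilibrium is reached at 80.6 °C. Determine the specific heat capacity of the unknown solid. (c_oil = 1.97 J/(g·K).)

c ≈ 0.791 J/(g·K)

Conservation of energy gives ΣQ = 0:
297×c×(80.6 − 265) + 383×1.97×(80.6 − 23.2) = 0
-54767 c = -43309
c = -43309/-54767 ≈ 0.7908 J/(g·K)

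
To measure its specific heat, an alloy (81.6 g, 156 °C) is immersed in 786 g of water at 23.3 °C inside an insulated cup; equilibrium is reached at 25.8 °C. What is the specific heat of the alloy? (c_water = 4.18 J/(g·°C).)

Taking heat into each body as positive, Σ m c ΔT = 0:
81.6·c·(25.8 − 156) + 786·4.18·(25.8 − 23.3) = 0
-10624 c = -8213.7
c = -8213.7/-10624 ≈ 0.7731 J/(g·°C)

c ≈ 0.773 J/(g·°C)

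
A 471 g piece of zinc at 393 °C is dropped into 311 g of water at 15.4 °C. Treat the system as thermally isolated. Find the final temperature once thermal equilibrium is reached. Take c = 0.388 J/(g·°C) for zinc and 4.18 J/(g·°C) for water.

With ΣQ=0 the equilibrium temperature is the m·c-weighted mean:
T_f = (182.75*393 + 1300*15.4) / (182.75 + 1300)
    = 91840 / 1482.7 ≈ 61.94 °C

T_f ≈ 61.9 °C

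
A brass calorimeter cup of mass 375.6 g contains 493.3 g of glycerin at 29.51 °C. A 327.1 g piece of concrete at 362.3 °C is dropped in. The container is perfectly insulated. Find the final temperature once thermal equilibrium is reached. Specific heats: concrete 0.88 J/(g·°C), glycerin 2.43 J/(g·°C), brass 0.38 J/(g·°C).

T_f ≈ 88.3 °C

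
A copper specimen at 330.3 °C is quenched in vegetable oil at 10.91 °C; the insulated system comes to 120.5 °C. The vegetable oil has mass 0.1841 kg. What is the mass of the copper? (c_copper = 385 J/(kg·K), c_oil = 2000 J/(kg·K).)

Taking heat into each body as positive, Σ m c ΔT = 0:
m·385·(120.5 − 330.3) + 0.1841·2000·(120.5 − 10.91) = 0
-80773 m = -40351
m = -40351/-80773 ≈ 0.4996 kg

m ≈ 0.5 kg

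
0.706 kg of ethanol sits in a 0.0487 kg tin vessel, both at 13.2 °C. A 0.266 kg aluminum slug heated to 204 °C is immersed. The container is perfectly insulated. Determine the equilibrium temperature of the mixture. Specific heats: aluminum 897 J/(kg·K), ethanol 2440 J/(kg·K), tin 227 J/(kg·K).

T_f ≈ 36.3 °C

Heat gained plus heat lost sum to zero:
0.266*897*(T − 204) + 0.706*2440*(T − 13.2) + 0.0487*227*(T − 13.2) = 0
1972.3 T = 71560
T ≈ 36.28 °C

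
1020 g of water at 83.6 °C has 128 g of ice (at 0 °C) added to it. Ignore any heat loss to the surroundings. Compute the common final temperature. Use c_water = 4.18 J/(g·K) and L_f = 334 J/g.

T_f ≈ 65.4 °C

Net heat exchanged in the isolated system is zero:
melt ice: 128×334 = 42752; meltwater 0→T: 128×4.18×T = 535.04 T; water cools: 1020×4.18×(T − 83.6) = 4263.6(T − 83.6)
4798.6 T = 356437 − 42752 = 313685
T ≈ 65.37 °C. Since T > 0 °C, the all-ice-melts assumption holds.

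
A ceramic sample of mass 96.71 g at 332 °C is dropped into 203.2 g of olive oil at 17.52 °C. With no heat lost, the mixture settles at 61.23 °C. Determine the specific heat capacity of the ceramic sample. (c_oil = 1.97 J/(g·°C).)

c ≈ 0.668 J/(g·°C)

m_s c (T_s − T_f) = m_oil c_oil (T_f − T_0):
96.71×c×(332 − 61.23) = 203.2×1.97×(61.23 − 17.52)
26186 c = 17497  ⇒  c ≈ 0.6682 J/(g·°C)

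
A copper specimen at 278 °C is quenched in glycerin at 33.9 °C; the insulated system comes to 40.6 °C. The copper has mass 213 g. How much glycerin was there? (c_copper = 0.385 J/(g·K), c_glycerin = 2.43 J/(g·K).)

Heat lost by the copper = heat gained by the glycerin:
213×0.385×(278 − 40.6) = m×2.43×(40.6 − 33.9)
16.28 m = 19468  ⇒  m ≈ 1196 g

m ≈ 1200 g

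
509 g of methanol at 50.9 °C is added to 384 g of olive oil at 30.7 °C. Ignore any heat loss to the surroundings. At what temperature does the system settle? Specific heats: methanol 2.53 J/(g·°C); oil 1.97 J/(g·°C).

Set heat shed by the hot body equal to heat absorbed by the cold body:
509*2.53*(50.9 − T) = 384*1.97*(T − 30.7)
1287.8(50.9 − T) = 756.48(T − 30.7)
2044.2 T = 88771  ⇒  T ≈ 43.42 °C

T_f ≈ 43.4 °C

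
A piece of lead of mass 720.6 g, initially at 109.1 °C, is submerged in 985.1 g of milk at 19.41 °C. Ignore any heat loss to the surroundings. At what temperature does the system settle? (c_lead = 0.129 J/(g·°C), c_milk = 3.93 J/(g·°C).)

T_f ≈ 21.5 °C

Let T be the final temperature. ΣQ_i = 0:
720.6·0.129·(T − 109.1) + 985.1·3.93·(T − 19.41) = 0
92.96(T − 109.1) + 3871.4(T − 19.41) = 0
(92.96 + 3871.4) T = 92.96·109.1 + 3871.4·19.41
T = 85286 / 3964.4 = 21.5 °C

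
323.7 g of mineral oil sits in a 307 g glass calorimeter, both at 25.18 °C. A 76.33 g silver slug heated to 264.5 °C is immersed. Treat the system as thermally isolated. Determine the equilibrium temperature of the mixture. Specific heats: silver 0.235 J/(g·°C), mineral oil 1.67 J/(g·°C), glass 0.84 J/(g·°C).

T_f ≈ 30.4 °C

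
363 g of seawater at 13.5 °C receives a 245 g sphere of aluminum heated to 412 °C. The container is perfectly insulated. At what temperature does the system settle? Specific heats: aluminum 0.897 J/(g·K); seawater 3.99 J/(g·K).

Conservation of energy gives ΣQ = 0:
245*0.897*(T − 412) + 363*3.99*(T − 13.5) = 0
219.77(T − 412) + 1448.4(T − 13.5) = 0
(219.77 + 1448.4) T = 219.77*412 + 1448.4*13.5
T = 110096 / 1668.1 = 66 °C

T_f ≈ 66.0 °C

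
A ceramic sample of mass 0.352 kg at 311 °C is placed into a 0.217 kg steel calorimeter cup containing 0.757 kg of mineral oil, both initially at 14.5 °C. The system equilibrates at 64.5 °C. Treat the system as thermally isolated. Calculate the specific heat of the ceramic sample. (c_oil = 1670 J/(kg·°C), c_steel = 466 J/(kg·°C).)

Conservation of energy gives ΣQ = 0:
0.352×c×(64.5 − 311) + 0.757×1670×(64.5 − 14.5) + 0.217×466×(64.5 − 14.5) = 0
-86.77 c = -68266
c = -68266/-86.77 ≈ 786.8 J/(kg·°C)

c ≈ 787 J/(kg·°C)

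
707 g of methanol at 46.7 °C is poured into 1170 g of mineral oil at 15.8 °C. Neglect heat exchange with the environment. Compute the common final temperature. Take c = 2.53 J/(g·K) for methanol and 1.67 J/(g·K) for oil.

|Q_methanol| = |Q_oil|:
707*2.53*(46.7 − T) = 1170*1.67*(T − 15.8)
1788.7(46.7 − T) = 1953.9(T − 15.8)
3742.6 T = 114404  ⇒  T ≈ 30.57 °C

T_f ≈ 30.6 °C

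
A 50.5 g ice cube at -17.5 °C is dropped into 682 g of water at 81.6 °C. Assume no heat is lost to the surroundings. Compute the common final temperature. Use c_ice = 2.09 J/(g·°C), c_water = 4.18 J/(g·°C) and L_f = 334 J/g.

T_f ≈ 69.9 °C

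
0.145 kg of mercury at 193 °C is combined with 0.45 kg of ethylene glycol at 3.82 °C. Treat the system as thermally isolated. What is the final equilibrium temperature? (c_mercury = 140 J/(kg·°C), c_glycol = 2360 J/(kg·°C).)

T_f ≈ 7.4 °C

Taking heat into each body as positive, Σ m c ΔT = 0:
0.145*140*(T − 193) + 0.45*2360*(T − 3.82) = 0
20.3(T − 193) + 1062(T − 3.82) = 0
1082.3 T = 7974.7
T = 7974.7/1082.3 ≈ 7.37 °C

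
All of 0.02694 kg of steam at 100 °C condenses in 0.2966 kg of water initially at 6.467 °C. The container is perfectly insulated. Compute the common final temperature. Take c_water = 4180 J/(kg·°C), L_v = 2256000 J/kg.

T_f ≈ 59.2 °C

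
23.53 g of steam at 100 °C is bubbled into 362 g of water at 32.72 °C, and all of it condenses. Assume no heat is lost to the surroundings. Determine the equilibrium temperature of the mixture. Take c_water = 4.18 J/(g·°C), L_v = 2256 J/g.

T_f ≈ 69.8 °C

Net heat exchanged in the isolated system is zero:
steam→water at 100 °C releases m L_v = 23.53·2256 = 53084
  condensed water 100 °C→T: 98.36(T − 100)
  original water: 1513.2(T − 32.72)
1611.5 T = 53084 + 9835.5 + 49511 = 112430
T ≈ 69.77 °C (< 100 °C, so full condensation is consistent).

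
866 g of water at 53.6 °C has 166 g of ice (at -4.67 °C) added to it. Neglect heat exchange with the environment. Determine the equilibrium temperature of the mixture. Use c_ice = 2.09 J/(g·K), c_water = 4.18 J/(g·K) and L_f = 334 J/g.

T_f ≈ 31.7 °C

Heat gained plus heat lost sum to zero:
ice -4.67→0 °C: 166·2.09·4.67 = 1620.2
  latent heat to melt: 166·334 = 55444
  warm the meltwater: 693.88 T
  water: 3619.9(T − 53.6)
4313.8 T = 194026 − 57064 = 136961
T ≈ 31.75 °C. Since T > 0 °C, the all-ice-melts assumption holds.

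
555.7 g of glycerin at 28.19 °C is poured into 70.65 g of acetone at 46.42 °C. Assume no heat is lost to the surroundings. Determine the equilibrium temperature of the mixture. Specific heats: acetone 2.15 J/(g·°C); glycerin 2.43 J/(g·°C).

T_f = Σ m_i c_i T_i / Σ m_i c_i:
T_f = (151.9*46.42 + 1350.4*28.19) / (151.9 + 1350.4)
    = 45117 / 1502.2 ≈ 30.03 °C

T_f ≈ 30.0 °C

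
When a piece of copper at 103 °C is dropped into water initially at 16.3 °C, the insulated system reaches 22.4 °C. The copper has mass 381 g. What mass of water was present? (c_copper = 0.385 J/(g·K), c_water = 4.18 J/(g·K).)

Conservation of energy gives ΣQ = 0:
381·0.385·(22.4 − 103) + m·4.18·(22.4 − 16.3) = 0
25.5 m = 11823
m = 11823/25.5 ≈ 463.7 g

m ≈ 464 g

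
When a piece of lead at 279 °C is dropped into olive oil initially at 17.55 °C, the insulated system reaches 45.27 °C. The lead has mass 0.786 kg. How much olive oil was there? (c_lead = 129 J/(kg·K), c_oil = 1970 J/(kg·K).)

m ≈ 0.434 kg

Heat lost by the lead = heat gained by the oil:
0.786·129·(279 − 45.27) = m·1970·(45.27 − 17.55)
54608 m = 23699  ⇒  m ≈ 0.434 kg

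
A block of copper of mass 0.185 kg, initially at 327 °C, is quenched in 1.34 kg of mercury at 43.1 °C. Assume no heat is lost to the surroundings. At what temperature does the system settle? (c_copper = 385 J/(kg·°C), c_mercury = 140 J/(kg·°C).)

|Q_copper| = |Q_mercury|:
0.185*385*(327 − T) = 1.34*140*(T − 43.1)
71.22(327 − T) = 187.6(T − 43.1)
258.83 T = 31376  ⇒  T ≈ 121.23 °C

T_f ≈ 121.2 °C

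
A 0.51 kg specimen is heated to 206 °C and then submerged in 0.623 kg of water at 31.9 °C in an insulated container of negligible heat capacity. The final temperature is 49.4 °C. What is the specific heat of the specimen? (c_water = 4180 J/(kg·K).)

Heat gained plus heat lost sum to zero:
0.51×c×(49.4 − 206) + 0.623×4180×(49.4 − 31.9) = 0
-79.87 c = -45572
c = -45572/-79.87 ≈ 570.6 J/(kg·K)

c ≈ 571 J/(kg·K)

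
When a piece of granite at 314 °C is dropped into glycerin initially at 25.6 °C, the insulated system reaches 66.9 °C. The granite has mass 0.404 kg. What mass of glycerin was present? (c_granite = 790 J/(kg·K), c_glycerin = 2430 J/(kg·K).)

m ≈ 0.786 kg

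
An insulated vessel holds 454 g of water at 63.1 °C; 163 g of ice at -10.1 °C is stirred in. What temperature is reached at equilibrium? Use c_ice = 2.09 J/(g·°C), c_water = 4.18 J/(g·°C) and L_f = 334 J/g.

T_f ≈ 24.0 °C

Heat gained plus heat lost sum to zero:
ice -10.1→0 °C: 163·2.09·10.1 = 3440.8; fusion: m_ice L_f = 163·334 = 54442; warm the meltwater: 681.34 T; water: 1897.7(T − 63.1)
2579.1 T = 119746 − 57883 = 61863
T ≈ 23.99 °C (positive, so assuming full melt was valid).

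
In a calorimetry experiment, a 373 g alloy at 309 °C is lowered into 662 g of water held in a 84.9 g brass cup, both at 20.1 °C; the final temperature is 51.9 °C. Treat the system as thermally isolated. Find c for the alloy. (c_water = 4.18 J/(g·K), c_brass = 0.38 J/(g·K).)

c ≈ 0.928 J/(g·K)

Setting the total heat transfer to zero:
373·c·(51.9 − 309) + 662·4.18·(51.9 − 20.1) + 84.9·0.38·(51.9 − 20.1) = 0
-95898 c = -89022
c = -89022/-95898 ≈ 0.9283 J/(g·K)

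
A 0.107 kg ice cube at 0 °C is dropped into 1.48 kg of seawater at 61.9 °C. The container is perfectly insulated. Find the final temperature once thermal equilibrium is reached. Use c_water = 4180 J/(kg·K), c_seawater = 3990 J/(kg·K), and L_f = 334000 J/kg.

Energy conservation, ΣQ = 0:
melt ice: 0.107·334000 = 35738
  warm the meltwater: 447.26 T
  seawater cools: 1.48·3990·(T − 61.9) = 5905.2(T − 61.9)
6352.5 T = 365532 − 35738 = 329794
T ≈ 51.92 °C. Since T > 0 °C, the all-ice-melts assumption holds.

T_f ≈ 51.9 °C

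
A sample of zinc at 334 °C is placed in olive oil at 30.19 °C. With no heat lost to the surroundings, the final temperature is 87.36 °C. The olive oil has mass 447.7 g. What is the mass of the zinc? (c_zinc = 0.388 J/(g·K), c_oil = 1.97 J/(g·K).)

m ≈ 527 g

Heat lost by the zinc = heat gained by the oil:
m×0.388×(334 − 87.36) = 447.7×1.97×(87.36 − 30.19)
95.7 m = 50422  ⇒  m ≈ 526.9 g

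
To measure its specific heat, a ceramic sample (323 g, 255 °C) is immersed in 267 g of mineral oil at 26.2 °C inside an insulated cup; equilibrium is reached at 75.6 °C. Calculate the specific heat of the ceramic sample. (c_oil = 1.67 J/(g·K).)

Conservation of energy gives ΣQ = 0:
323×c×(75.6 − 255) + 267×1.67×(75.6 − 26.2) = 0
-57946 c = -22027
c = -22027/-57946 ≈ 0.3801 J/(g·K)

c ≈ 0.38 J/(g·K)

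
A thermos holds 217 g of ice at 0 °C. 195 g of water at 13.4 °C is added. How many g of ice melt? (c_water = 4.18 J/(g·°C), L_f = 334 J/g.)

Heat available from the water dropping to 0 °C: 195×4.18×13.4 = 10922 J.
To melt every bit of ice: 217×334 = 72478 J.
10922 J < 72478 J, so only part of the ice melts and the system sits at 0 °C.
m_melted×334 = 10922  ⇒  m_melted ≈ 32.7 g.

m_melted ≈ 32.7 g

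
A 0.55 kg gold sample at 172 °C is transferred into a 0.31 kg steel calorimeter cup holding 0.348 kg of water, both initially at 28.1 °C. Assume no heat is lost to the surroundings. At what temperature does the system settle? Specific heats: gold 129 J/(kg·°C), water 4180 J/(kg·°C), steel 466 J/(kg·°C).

T_f ≈ 34.2 °C

Heat gained plus heat lost sum to zero:
0.55·129·(T − 172) + 0.348·4180·(T − 28.1) + 0.31·466·(T − 28.1) = 0
70.95(T − 172) + 1454.6(T − 28.1) + 144.46(T − 28.1) = 0
(70.95 + 1454.6 + 144.46) T = 70.95·172 + 1454.6·28.1 + 144.46·28.1
T = 57138 / 1670 = 34.2 °C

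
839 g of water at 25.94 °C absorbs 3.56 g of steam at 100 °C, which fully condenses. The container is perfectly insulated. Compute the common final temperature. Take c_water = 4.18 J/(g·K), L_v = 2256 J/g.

T_f ≈ 28.5 °C

Setting the total heat transfer to zero:
condense steam: −3.56×2256 = −8031.4; condensate cools 100→T: 3.56×4.18×(T − 100) = 14.88(T − 100); water warms: 839×4.18×(T − 25.94) = 3507(T − 25.94)
3521.9 T = 8031.4 + 1488.1 + 90972 = 100492
T ≈ 28.53 °C — below 100 °C, confirming all the steam condensed.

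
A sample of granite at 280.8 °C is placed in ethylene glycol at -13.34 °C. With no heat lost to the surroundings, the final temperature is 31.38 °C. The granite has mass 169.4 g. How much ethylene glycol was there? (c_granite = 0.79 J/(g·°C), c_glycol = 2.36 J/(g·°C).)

m ≈ 316 g

Taking heat into each body as positive, Σ m c ΔT = 0:
169.4×0.79×(31.38 − 280.8) + m×2.36×(31.38 − (-13.34)) = 0
105.54 m = 33379
m = 33379/105.54 ≈ 316.3 g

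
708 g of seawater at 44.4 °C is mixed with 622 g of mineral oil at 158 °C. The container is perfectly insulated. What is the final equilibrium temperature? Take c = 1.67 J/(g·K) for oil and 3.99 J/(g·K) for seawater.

T_f ≈ 74.9 °C

Setting the total heat transfer to zero:
622×1.67×(T − 158) + 708×3.99×(T − 44.4) = 0
3863.7 T = 289547
T ≈ 74.94 °C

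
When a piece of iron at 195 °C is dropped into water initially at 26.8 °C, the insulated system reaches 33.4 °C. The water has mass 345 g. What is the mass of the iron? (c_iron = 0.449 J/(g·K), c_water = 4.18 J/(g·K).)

m ≈ 131 g

|Q_iron| = |Q_water|:
m×0.449×(195 − 33.4) = 345×4.18×(33.4 − 26.8)
72.56 m = 9517.9  ⇒  m ≈ 131.2 g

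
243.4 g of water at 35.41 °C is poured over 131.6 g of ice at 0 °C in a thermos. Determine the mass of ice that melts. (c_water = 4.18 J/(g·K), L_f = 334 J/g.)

Water can give up m c ΔT = 243.4·4.18·35.41 = 36027 J before reaching 0 °C.
Melting all 131.6 g of ice would need 131.6·334 = 43954 J.
Since 36027 < 43954 J, not all the ice melts; equilibrium is at 0 °C.
Mass melted = 36027/334 ≈ 107.9 g.

m_melted ≈ 108 g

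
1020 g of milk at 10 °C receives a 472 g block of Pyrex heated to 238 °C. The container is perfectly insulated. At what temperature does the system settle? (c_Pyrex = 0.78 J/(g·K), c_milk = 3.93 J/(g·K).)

T_f ≈ 29.2 °C

Energy conservation, ΣQ = 0:
472·0.78·(T − 238) + 1020·3.93·(T − 10) = 0
368.16(T − 238) + 4008.6(T − 10) = 0
4376.8 T = 127708
T ≈ 29.18 °C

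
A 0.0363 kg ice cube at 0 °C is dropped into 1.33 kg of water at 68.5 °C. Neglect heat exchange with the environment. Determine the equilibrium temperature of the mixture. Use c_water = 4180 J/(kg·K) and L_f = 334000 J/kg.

T_f ≈ 64.6 °C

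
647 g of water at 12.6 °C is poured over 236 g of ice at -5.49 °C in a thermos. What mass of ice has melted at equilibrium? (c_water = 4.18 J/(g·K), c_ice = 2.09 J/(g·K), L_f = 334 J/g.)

m_melted ≈ 93.9 g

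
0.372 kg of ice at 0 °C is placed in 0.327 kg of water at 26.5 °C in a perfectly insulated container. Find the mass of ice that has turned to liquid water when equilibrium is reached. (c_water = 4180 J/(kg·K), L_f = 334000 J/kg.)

m_melted ≈ 0.108 kg

Heat available from the water dropping to 0 °C: 0.327×4180×26.5 = 36222 J.
Fully melting the ice requires m_ice L_f = 0.372×334000 = 124248 J.
36222 J < 124248 J, so only part of the ice melts and the system sits at 0 °C.
m_melted×334000 = 36222  ⇒  m_melted ≈ 0.1084 kg.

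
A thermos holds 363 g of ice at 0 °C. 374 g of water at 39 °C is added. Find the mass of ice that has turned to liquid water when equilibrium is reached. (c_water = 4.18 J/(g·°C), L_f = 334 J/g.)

m_melted ≈ 183 g

Heat available from the water dropping to 0 °C: 374·4.18·39 = 60969 J.
To melt every bit of ice: 363·334 = 121242 J.
That's not enough to melt it all — equilibrium is at 0 °C with ice remaining.
Mass melted = 60969/334 ≈ 182.5 g.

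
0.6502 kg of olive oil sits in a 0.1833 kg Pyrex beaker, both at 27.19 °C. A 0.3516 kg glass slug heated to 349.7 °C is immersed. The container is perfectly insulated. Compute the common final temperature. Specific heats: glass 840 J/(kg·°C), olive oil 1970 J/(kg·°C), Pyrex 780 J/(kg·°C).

Conservation of energy gives ΣQ = 0:
0.3516×840×(T − 349.7) + 0.6502×1970×(T − 27.19) + 0.1833×780×(T − 27.19) = 0
295.34(T − 349.7) + 1280.9(T − 27.19) + 142.97(T − 27.19) = 0
1719.2 T = 141997
T ≈ 82.59 °C

T_f ≈ 82.6 °C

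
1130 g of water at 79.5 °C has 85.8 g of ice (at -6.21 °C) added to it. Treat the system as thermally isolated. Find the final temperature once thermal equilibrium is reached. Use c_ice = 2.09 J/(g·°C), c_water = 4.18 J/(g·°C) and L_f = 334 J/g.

T_f ≈ 68.0 °C

Energy balance with sensible and latent terms:
ice -6.21→0 °C: 85.8×2.09×6.21 = 1113.6
  latent heat to melt: 85.8×334 = 28657
  meltwater 0→T: 85.8×4.18×T = 358.64 T
  water cools: 1130×4.18×(T − 79.5) = 4723.4(T − 79.5)
5082 T = 375510 − 29771 = 345740
T ≈ 68.03 °C — above 0 °C, consistent with complete melting.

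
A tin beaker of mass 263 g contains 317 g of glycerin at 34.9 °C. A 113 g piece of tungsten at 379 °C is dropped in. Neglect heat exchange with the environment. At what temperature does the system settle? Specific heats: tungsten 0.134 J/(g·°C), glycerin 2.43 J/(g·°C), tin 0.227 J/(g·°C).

T_f ≈ 41.1 °C

Net heat exchanged in the isolated system is zero:
113·0.134·(T − 379) + 317·2.43·(T − 34.9) + 263·0.227·(T − 34.9) = 0
15.14(T − 379) + 770.31(T − 34.9) + 59.7(T − 34.9) = 0
845.15 T = 34706
T ≈ 41.06 °C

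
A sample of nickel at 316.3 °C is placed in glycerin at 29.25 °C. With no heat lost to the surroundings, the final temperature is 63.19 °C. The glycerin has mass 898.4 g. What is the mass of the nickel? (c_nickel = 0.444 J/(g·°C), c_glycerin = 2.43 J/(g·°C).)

m ≈ 659 g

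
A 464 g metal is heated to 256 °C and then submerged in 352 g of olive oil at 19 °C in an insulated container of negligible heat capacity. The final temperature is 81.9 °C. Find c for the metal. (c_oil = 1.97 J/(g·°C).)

c ≈ 0.54 J/(g·°C)

Taking heat into each body as positive, Σ m c ΔT = 0:
464·c·(81.9 − 256) + 352·1.97·(81.9 − 19) = 0
-80782 c = -43617
c = -43617/-80782 ≈ 0.5399 J/(g·°C)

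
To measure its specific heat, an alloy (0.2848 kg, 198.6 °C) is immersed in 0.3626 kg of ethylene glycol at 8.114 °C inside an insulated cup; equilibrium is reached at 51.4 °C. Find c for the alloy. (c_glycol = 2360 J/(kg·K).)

Heat lost by the alloy = heat gained by the glycol:
0.2848×c×(198.6 − 51.4) = 0.3626×2360×(51.4 − 8.114)
41.92 c = 37041  ⇒  c ≈ 883.6 J/(kg·K)

c ≈ 884 J/(kg·K)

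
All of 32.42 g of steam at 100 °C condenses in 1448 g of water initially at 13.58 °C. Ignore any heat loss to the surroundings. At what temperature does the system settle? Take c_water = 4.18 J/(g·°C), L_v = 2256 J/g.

Conservation of energy gives ΣQ = 0:
condense steam: −32.42·2256 = −73140; condensate cools 100→T: 32.42·4.18·(T − 100) = 135.52(T − 100); water warms: 1448·4.18·(T − 13.58) = 6052.6(T − 13.58)
6188.2 T = 73140 + 13552 + 82195 = 168886
T ≈ 27.29 °C — below 100 °C, confirming all the steam condensed.

T_f ≈ 27.3 °C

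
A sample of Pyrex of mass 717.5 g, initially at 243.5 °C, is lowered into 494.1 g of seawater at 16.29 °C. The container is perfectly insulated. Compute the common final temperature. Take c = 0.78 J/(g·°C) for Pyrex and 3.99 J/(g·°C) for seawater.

T_f ≈ 66.5 °C

Set heat shed by the hot body equal to heat absorbed by the cold body:
717.5*0.78*(243.5 − T) = 494.1*3.99*(T − 16.29)
559.65(243.5 − T) = 1971.5(T − 16.29)
2531.1 T = 168390  ⇒  T ≈ 66.53 °C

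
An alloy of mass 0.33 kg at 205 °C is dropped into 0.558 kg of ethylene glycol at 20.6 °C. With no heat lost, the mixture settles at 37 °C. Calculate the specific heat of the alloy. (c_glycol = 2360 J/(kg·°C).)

Taking heat into each body as positive, Σ m c ΔT = 0:
0.33×c×(37 − 205) + 0.558×2360×(37 − 20.6) = 0
-55.44 c = -21597
c = -21597/-55.44 ≈ 389.6 J/(kg·°C)

c ≈ 390 J/(kg·°C)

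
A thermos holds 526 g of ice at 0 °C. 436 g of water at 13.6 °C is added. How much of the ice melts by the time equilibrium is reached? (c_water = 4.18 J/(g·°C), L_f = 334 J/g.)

m_melted ≈ 74.2 g

Heat available from the water dropping to 0 °C: 436·4.18·13.6 = 24786 J.
To melt every bit of ice: 526·334 = 175684 J.
That's not enough to melt it all — equilibrium is at 0 °C with ice remaining.
m_melted·334 = 24786  ⇒  m_melted ≈ 74.21 g.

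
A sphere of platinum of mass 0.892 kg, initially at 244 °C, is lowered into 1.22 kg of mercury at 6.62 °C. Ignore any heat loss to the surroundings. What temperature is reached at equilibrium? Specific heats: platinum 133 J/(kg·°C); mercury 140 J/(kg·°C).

Setting the total heat transfer to zero:
0.892×133×(T − 244) + 1.22×140×(T − 6.62) = 0
(118.64 + 170.8) T = 118.64×244 + 170.8×6.62
T = 30078/289.44 ≈ 103.92 °C

T_f ≈ 103.9 °C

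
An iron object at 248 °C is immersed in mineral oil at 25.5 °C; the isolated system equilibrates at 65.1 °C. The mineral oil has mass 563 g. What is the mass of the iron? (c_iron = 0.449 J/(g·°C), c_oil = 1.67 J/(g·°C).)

m ≈ 453 g

Energy conservation, ΣQ = 0:
m×0.449×(65.1 − 248) + 563×1.67×(65.1 − 25.5) = 0
-82.12 m = -37232
m = -37232/-82.12 ≈ 453.4 g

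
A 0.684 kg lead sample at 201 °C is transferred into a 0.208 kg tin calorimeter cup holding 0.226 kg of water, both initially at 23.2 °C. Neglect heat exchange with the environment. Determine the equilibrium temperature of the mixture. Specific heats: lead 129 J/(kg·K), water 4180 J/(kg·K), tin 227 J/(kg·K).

Taking heat into each body as positive, Σ m c ΔT = 0:
0.684×129×(T − 201) + 0.226×4180×(T − 23.2) + 0.208×227×(T − 23.2) = 0
1080.1 T = 40747
T = 40747 / 1080.1 = 37.7 °C

T_f ≈ 37.7 °C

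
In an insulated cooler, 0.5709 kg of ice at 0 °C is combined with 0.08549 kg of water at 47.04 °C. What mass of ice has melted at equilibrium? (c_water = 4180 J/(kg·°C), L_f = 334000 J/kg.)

Cooling the water to 0 °C releases 0.08549·4180·47.04 = 16810 J.
To melt every bit of ice: 0.5709·334000 = 190681 J.
Since 16810 < 190681 J, not all the ice melts; equilibrium is at 0 °C.
m_melted·334000 = 16810  ⇒  m_melted ≈ 0.05033 kg.

m_melted ≈ 0.0503 kg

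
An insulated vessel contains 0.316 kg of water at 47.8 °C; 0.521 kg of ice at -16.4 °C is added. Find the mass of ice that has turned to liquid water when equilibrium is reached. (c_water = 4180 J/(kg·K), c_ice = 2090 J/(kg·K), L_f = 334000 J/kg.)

m_melted ≈ 0.136 kg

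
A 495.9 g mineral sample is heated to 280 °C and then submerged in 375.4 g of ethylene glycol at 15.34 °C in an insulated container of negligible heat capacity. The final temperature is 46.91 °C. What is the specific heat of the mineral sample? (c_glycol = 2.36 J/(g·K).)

Heat gained plus heat lost sum to zero:
495.9×c×(46.91 − 280) + 375.4×2.36×(46.91 − 15.34) = 0
-115589 c = -27969
c = -27969/-115589 ≈ 0.242 J/(g·K)

c ≈ 0.242 J/(g·K)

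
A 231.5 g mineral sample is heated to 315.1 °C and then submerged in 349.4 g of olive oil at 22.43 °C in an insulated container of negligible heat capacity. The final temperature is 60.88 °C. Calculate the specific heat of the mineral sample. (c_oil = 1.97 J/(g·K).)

c ≈ 0.45 J/(g·K)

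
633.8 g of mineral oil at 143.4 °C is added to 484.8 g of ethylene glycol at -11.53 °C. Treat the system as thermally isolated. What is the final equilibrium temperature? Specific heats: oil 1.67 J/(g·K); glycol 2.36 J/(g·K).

T_f ≈ 62.9 °C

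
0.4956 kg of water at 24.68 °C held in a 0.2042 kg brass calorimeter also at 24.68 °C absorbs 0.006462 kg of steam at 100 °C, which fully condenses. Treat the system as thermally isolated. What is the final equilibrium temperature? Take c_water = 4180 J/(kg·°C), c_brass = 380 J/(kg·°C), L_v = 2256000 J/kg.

T_f ≈ 32.3 °C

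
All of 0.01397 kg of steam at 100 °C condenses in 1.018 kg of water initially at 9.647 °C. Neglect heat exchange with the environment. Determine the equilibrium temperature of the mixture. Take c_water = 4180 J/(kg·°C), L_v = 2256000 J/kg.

Heat gained plus heat lost sum to zero:
steam→water at 100 °C releases m L_v = 0.01397×2256000 = 31516; condensate cools 100→T: 0.01397×4180×(T − 100) = 58.39(T − 100); water warms: 1.018×4180×(T − 9.647) = 4255.2(T − 9.647)
4313.6 T = 31516 + 5839.5 + 41050 = 78406
T ≈ 18.18 °C — below 100 °C, confirming all the steam condensed.

T_f ≈ 18.2 °C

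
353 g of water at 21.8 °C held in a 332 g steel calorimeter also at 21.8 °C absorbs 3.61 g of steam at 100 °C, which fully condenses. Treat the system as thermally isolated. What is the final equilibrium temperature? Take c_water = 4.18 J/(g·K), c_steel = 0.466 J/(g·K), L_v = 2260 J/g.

Energy balance with sensible and latent terms:
steam→water at 100 °C releases m L_v = 3.61·2260 = 8158.6
  condensed water 100 °C→T: 15.09(T − 100)
  water warms: 353·4.18·(T − 21.8) = 1475.5(T − 21.8)
  cup: 154.71(T − 21.8)
1645.3 T = 8158.6 + 1509 + 35539 = 45207
T ≈ 27.48 °C, under the boiling point, so the assumption holds.

T_f ≈ 27.5 °C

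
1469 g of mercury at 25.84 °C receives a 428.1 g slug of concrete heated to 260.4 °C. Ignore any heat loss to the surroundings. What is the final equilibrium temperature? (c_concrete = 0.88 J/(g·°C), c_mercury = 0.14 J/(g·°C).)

T_f ≈ 177.6 °C

Energy conservation, ΣQ = 0:
428.1×0.88×(T − 260.4) + 1469×0.14×(T − 25.84) = 0
376.73(T − 260.4) + 205.66(T − 25.84) = 0
(376.73 + 205.66) T = 376.73×260.4 + 205.66×25.84
T = 103414/582.39 ≈ 177.57 °C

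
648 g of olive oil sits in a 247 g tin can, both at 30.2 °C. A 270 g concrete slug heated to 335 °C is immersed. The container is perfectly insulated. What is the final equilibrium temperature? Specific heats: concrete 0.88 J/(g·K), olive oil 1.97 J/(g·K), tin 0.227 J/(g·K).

T_f ≈ 76.3 °C

Taking heat into each body as positive, Σ m c ΔT = 0:
270*0.88*(T − 335) + 648*1.97*(T − 30.2) + 247*0.227*(T − 30.2) = 0
(237.6 + 1276.6 + 56.07) T = 237.6*335 + 1276.6*30.2 + 56.07*30.2
T = 119841 / 1570.2 = 76.3 °C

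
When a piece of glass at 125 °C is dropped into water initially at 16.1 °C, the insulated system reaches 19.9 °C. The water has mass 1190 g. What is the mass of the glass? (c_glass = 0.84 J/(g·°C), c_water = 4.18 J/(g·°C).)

Taking heat into each body as positive, Σ m c ΔT = 0:
m·0.84·(19.9 − 125) + 1190·4.18·(19.9 − 16.1) = 0
-88.28 m = -18902
m = -18902/-88.28 ≈ 214.1 g

m ≈ 214 g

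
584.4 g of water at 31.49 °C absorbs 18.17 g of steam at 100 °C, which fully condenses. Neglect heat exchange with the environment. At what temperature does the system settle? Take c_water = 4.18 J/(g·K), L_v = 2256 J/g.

Sum of m c ΔT and latent-heat terms is zero:
condense steam: −18.17·2256 = −40992; condensate cools 100→T: 18.17·4.18·(T − 100) = 75.95(T − 100); original water: 2442.8(T − 31.49)
2518.7 T = 40992 + 7595.1 + 76924 = 125510
T ≈ 49.83 °C (< 100 °C, so full condensation is consistent).

T_f ≈ 49.8 °C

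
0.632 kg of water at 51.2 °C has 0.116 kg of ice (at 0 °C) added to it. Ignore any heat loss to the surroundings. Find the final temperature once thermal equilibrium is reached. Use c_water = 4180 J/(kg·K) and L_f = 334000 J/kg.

Heat gained plus heat lost sum to zero:
fusion: m_ice L_f = 0.116·334000 = 38744
  warm the meltwater: 484.88 T
  water cools: 0.632·4180·(T − 51.2) = 2641.8(T − 51.2)
3126.6 T = 135258 − 38744 = 96514
T ≈ 30.87 °C (positive, so assuming full melt was valid).

T_f ≈ 30.9 °C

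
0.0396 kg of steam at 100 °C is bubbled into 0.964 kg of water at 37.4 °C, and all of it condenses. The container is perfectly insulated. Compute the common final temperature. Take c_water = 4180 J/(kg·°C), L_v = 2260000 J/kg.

T_f ≈ 61.2 °C

Setting the total heat transfer to zero:
steam→water at 100 °C releases m L_v = 0.0396×2260000 = 89496; condensate cools 100→T: 0.0396×4180×(T − 100) = 165.53(T − 100); original water: 4029.5(T − 37.4)
4195 T = 89496 + 16553 + 150704 = 256753
T ≈ 61.20 °C, under the boiling point, so the assumption holds.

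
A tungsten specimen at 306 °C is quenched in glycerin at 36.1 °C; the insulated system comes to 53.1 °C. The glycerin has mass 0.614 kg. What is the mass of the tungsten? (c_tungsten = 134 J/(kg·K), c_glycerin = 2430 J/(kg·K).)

m ≈ 0.748 kg

Heat lost by the tungsten = heat gained by the glycerin:
m·134·(306 − 53.1) = 0.614·2430·(53.1 − 36.1)
33889 m = 25364  ⇒  m ≈ 0.7485 kg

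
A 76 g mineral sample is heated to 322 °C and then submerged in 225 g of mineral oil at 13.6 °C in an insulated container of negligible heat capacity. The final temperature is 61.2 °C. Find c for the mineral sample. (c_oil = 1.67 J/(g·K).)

Taking heat into each body as positive, Σ m c ΔT = 0:
76·c·(61.2 − 322) + 225·1.67·(61.2 − 13.6) = 0
-19821 c = -17886
c = -17886/-19821 ≈ 0.9024 J/(g·K)

c ≈ 0.902 J/(g·K)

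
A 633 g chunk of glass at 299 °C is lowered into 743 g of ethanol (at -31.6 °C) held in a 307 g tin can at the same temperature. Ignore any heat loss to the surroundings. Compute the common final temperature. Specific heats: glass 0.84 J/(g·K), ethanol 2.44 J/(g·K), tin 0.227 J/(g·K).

T_f ≈ 41.2 °C

T_f is the heat-capacity-weighted average of the initial temperatures:
T_f = (531.72·299 + 1812.9·(-31.6) + 69.69·(-31.6)) / (531.72 + 1812.9 + 69.69)
    = 99494 / 2414.3 ≈ 41.21 °C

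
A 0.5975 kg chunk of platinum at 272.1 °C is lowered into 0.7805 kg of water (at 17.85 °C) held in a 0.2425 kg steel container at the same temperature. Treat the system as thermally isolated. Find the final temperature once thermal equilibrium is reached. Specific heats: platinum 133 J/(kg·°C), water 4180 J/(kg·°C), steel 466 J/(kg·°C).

T_f ≈ 23.7 °C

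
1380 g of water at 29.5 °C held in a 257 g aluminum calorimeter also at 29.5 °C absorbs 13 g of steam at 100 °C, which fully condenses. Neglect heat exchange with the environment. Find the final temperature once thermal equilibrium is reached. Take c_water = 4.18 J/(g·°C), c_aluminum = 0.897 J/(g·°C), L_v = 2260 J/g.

T_f ≈ 35.0 °C

Energy conservation, ΣQ = 0:
latent heat released on condensation: 13×2260 = 29380
  condensed water 100 °C→T: 54.34(T − 100)
  original water: 5768.4(T − 29.5)
  aluminum cup: 257×0.897×(T − 29.5) = 230.53(T − 29.5)
6053.3 T = 29380 + 5434 + 176968 = 211782
T ≈ 34.99 °C — below 100 °C, confirming all the steam condensed.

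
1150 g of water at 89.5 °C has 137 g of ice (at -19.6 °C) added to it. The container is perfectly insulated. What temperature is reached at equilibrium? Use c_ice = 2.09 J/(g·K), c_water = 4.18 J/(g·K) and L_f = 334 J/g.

Taking heat into each body as positive, Σ m c ΔT = 0:
warm ice to 0 °C: 137×2.09×(0 − (-19.6)) = 5612.1; fusion: m_ice L_f = 137×334 = 45758; meltwater 0→T: 137×4.18×T = 572.66 T; water: 4807(T − 89.5)
5379.7 T = 430226 − 51370 = 378856
T ≈ 70.42 °C. Since T > 0 °C, the all-ice-melts assumption holds.

T_f ≈ 70.4 °C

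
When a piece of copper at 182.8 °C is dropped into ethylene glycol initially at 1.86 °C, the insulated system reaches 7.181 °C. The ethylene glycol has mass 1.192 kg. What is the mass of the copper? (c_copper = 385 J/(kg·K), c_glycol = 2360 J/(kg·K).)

|Q_copper| = |Q_glycol|:
m×385×(182.8 − 7.181) = 1.192×2360×(7.181 − 1.86)
67613 m = 14969  ⇒  m ≈ 0.2214 kg

m ≈ 0.221 kg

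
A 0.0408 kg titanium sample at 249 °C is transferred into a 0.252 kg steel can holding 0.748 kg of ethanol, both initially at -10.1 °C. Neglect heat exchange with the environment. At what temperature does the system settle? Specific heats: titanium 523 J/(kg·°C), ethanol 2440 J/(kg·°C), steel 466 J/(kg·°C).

T_f ≈ -7.3 °C

Setting the total heat transfer to zero:
0.0408*523*(T − 249) + 0.748*2440*(T − (-10.1)) + 0.252*466*(T − (-10.1)) = 0
(21.34 + 1825.1 + 117.43) T = 21.34*249 + 1825.1*(-10.1) + 117.43*(-10.1)
T = -14307 / 1963.9 = -7.28 °C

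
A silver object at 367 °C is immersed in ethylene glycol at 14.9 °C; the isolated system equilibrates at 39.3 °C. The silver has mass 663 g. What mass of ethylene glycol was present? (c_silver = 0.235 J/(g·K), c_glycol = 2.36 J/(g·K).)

|Q_silver| = |Q_glycol|:
663×0.235×(367 − 39.3) = m×2.36×(39.3 − 14.9)
57.58 m = 51057  ⇒  m ≈ 886.7 g

m ≈ 887 g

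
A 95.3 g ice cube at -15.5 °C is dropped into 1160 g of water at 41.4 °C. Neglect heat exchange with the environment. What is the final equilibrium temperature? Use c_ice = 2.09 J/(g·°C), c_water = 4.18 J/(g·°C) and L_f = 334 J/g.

Let T be the final temperature. ΣQ_i = 0:
ice -15.5→0 °C: 95.3·2.09·15.5 = 3087.2; fusion: m_ice L_f = 95.3·334 = 31830; warm the meltwater: 398.35 T; water cools: 1160·4.18·(T − 41.4) = 4848.8(T − 41.4)
5247.2 T = 200740 − 34917 = 165823
T ≈ 31.60 °C (positive, so assuming full melt was valid).

T_f ≈ 31.6 °C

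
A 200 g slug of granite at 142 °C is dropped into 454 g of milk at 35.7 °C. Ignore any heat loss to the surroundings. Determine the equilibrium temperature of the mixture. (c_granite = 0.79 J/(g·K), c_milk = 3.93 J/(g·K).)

T_f ≈ 44.3 °C

Heat gained plus heat lost sum to zero:
200*0.79*(T − 142) + 454*3.93*(T − 35.7) = 0
158(T − 142) + 1784.2(T − 35.7) = 0
(158 + 1784.2) T = 158*142 + 1784.2*35.7
T ≈ 44.35 °C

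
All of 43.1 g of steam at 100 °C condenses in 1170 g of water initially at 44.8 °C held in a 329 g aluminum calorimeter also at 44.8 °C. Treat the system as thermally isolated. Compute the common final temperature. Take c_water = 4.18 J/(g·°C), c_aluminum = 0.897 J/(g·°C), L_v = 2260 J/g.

Energy conservation, ΣQ = 0:
steam→water at 100 °C releases m L_v = 43.1·2260 = 97406
  condensate cools 100→T: 43.1·4.18·(T − 100) = 180.16(T − 100)
  water warms: 1170·4.18·(T − 44.8) = 4890.6(T − 44.8)
  aluminum cup: 329·0.897·(T − 44.8) = 295.11(T − 44.8)
5365.9 T = 97406 + 18016 + 232320 = 347742
T ≈ 64.81 °C — below 100 °C, confirming all the steam condensed.

T_f ≈ 64.8 °C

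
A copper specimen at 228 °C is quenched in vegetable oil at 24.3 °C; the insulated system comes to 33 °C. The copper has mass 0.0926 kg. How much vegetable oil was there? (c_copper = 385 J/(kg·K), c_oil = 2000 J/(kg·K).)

|Q_copper| = |Q_oil|:
0.0926×385×(228 − 33) = m×2000×(33 − 24.3)
17400 m = 6951.9  ⇒  m ≈ 0.3995 kg

m ≈ 0.4 kg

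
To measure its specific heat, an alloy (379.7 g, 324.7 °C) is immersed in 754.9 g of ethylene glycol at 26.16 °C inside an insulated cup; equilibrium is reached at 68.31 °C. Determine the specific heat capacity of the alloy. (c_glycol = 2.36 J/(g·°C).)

c ≈ 0.771 J/(g·°C)

m_s c (T_s − T_f) = m_glycol c_glycol (T_f − T_0):
379.7×c×(324.7 − 68.31) = 754.9×2.36×(68.31 − 26.16)
97351 c = 75093  ⇒  c ≈ 0.7714 J/(g·°C)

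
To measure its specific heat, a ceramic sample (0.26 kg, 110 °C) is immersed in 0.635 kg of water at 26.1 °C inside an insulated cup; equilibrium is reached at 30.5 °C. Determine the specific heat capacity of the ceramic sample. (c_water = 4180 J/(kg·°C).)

c ≈ 565 J/(kg·°C)

m_s c (T_s − T_f) = m_water c_water (T_f − T_0):
0.26×c×(110 − 30.5) = 0.635×4180×(30.5 − 26.1)
20.67 c = 11679  ⇒  c ≈ 565 J/(kg·°C)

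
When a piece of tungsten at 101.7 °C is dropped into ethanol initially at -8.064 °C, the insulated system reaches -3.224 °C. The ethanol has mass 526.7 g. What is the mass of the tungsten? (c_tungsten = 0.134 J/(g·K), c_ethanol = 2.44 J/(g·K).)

Net heat exchanged in the isolated system is zero:
m×0.134×(-3.224 − 101.7) + 526.7×2.44×(-3.224 − (-8.064)) = 0
-14.06 m = -6220.1
m = -6220.1/-14.06 ≈ 442.4 g

m ≈ 442 g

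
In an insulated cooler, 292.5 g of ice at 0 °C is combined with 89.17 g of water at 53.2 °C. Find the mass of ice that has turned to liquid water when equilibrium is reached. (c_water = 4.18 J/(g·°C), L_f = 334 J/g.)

m_melted ≈ 59.4 g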